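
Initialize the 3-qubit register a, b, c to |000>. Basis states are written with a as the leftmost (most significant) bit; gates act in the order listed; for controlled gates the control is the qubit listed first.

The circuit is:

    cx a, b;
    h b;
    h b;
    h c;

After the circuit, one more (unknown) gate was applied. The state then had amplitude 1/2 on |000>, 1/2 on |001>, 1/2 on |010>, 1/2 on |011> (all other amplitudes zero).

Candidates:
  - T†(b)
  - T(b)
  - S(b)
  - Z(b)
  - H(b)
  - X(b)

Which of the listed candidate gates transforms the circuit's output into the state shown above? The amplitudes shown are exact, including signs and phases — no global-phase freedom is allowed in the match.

It was H(b) that produced the state shown. Key observation: the block from step 2 through step 3 cancels to the identity and can be dropped.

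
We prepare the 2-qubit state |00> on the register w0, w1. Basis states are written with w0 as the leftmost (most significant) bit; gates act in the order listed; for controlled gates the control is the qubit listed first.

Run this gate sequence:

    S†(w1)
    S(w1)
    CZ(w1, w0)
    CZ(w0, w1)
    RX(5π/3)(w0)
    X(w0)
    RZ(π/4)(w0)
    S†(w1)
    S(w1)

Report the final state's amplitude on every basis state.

After the circuit, the state carries amplitude -exp(3*I*pi/8)/2 on |00>, 0 on |01>, -sqrt(3)*exp(I*pi/8)/2 on |10>, 0 on |11>.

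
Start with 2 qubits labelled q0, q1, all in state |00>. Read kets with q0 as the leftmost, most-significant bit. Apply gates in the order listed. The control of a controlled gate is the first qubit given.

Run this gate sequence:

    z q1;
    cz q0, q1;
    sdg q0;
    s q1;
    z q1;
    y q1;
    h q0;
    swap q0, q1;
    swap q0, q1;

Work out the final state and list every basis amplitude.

The resulting statevector has amplitude 0 on |00>, sqrt(2)*I/2 on |01>, 0 on |10>, sqrt(2)*I/2 on |11>.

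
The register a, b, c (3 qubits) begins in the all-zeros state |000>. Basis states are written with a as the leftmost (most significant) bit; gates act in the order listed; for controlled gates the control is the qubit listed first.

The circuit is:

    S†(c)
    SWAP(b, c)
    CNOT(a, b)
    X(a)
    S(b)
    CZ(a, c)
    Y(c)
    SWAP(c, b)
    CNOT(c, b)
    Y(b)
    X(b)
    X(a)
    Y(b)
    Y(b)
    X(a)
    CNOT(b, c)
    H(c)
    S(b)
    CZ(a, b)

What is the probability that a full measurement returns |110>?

A full measurement returns |110> with probability 1/2.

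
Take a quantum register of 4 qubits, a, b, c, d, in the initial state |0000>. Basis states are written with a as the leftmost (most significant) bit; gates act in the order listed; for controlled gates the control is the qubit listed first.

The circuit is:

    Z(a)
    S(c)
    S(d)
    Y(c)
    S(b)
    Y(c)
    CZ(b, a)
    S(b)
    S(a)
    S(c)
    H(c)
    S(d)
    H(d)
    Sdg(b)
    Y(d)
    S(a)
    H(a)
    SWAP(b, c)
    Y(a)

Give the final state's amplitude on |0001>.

The amplitude on |0001> is sqrt(2)/4.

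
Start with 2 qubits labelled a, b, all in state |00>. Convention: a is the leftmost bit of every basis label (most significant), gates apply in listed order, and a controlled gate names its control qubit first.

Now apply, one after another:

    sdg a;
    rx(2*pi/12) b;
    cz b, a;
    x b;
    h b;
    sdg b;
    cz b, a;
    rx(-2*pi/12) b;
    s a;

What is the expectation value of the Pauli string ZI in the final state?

In the final state, ZI has expectation 1.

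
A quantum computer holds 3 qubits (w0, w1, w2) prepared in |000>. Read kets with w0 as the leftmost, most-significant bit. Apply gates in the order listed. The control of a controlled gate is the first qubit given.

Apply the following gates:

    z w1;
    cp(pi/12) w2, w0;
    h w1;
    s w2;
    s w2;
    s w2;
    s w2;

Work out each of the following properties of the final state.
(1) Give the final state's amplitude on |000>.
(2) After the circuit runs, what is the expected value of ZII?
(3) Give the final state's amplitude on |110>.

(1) The final state's coefficient on |000> equals sqrt(2)/2. Key observation: steps 4-7 multiply out to the identity, so the circuit reduces to the remaining gates.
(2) The expectation value of ZII is 1.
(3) The amplitude on |110> is 0.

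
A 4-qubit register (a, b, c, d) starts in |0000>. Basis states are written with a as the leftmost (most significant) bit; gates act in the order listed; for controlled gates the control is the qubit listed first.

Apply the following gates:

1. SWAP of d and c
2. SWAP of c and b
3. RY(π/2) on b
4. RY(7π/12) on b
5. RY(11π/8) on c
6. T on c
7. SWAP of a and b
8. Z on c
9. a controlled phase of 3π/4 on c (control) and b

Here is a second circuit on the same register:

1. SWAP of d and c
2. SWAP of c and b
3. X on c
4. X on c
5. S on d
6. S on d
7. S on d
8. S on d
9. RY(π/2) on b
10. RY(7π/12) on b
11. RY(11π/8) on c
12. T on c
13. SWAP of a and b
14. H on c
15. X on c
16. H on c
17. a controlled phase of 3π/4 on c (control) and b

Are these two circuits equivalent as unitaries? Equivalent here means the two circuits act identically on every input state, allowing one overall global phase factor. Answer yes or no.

Yes — the two circuits implement the same unitary up to a global phase.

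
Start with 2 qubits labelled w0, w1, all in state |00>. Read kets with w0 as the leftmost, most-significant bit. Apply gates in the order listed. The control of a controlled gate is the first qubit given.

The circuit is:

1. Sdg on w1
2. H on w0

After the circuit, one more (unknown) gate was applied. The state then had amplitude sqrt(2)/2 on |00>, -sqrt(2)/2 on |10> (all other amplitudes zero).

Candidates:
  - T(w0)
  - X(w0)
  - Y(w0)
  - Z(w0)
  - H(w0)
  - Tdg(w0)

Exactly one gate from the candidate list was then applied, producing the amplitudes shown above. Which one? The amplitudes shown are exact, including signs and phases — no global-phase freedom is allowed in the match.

It was Z(w0) that produced the state shown.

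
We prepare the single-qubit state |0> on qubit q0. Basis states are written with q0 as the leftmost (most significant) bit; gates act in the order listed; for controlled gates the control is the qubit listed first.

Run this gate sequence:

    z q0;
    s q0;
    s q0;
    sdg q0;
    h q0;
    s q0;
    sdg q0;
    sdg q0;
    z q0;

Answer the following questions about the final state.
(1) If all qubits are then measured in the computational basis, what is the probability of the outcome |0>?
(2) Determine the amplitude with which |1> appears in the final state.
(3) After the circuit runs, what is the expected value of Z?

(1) Outcome |0> occurs with probability 1/2.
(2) The amplitude on |1> is sqrt(2)*I/2.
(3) In the final state, Z has expectation 0.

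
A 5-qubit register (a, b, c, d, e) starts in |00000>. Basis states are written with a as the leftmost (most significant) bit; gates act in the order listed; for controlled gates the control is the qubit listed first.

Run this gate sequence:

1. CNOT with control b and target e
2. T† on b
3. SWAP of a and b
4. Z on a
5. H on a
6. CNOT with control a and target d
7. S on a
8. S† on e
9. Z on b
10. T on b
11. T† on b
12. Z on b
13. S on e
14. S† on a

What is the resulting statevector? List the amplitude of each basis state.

After the circuit, the state carries amplitude sqrt(2)/2 on |00000>, sqrt(2)/2 on |10010>, and 0 on every other basis state. Key observation: gates 7-14 undo each other exactly, leaving only the rest of the circuit to track.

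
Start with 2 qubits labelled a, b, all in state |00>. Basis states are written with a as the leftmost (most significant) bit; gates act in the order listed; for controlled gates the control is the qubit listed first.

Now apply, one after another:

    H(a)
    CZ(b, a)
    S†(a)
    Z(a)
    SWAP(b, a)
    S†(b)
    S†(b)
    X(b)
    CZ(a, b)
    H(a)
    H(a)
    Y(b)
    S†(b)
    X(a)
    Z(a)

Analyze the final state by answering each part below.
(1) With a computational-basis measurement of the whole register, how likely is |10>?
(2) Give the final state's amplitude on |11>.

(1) The probability of measuring |10> is 1/2.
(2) The amplitude on |11> is sqrt(2)*I/2.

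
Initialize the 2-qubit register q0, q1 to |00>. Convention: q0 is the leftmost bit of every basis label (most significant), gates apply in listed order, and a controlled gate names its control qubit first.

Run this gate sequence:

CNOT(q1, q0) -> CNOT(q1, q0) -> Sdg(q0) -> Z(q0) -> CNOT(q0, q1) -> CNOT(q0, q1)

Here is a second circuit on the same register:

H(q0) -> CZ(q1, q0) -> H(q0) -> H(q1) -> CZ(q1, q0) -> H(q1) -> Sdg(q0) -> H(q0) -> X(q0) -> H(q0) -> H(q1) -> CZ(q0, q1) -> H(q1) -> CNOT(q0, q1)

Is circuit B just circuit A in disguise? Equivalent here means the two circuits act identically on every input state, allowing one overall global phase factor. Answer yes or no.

No: there is an input state on which the two circuits produce genuinely different outputs (not merely differing by a phase).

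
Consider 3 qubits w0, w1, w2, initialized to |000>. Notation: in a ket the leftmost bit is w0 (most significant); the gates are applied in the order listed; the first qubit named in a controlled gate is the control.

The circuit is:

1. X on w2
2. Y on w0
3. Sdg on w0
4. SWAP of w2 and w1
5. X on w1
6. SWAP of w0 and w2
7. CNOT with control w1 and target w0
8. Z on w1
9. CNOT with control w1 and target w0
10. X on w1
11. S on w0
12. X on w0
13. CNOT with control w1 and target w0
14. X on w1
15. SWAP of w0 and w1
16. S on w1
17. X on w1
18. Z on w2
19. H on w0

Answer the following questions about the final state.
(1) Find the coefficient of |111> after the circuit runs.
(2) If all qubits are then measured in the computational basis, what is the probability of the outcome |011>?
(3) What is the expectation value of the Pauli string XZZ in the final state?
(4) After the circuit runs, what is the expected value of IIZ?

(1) The amplitude on |111> is -sqrt(2)/2.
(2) The probability of measuring |011> is 1/2.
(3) In the final state, XZZ has expectation 1.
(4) In the final state, IIZ has expectation -1.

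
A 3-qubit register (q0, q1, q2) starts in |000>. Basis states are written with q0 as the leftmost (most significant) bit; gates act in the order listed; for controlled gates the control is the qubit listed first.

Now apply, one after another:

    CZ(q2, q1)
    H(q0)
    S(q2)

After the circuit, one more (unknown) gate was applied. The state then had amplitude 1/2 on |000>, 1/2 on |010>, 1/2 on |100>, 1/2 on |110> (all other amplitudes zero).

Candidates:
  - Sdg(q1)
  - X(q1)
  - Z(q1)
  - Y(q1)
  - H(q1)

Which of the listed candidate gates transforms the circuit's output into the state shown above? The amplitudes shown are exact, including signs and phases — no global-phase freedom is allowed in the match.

It was H(q1) that produced the state shown.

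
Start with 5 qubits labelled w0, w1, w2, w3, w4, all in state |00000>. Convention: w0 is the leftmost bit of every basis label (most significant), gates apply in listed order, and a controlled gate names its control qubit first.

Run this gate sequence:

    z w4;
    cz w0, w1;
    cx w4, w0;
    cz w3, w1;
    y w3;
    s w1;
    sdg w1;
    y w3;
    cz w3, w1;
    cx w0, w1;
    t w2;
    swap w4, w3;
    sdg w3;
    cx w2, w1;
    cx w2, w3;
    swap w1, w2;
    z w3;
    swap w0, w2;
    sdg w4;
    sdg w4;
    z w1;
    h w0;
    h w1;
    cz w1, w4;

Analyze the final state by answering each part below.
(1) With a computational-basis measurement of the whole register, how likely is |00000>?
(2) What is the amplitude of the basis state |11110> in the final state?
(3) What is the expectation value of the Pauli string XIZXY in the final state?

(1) The probability of measuring |00000> is 1/4. Key observation: steps 4-9 multiply out to the identity, so the circuit reduces to the remaining gates.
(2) The final state's coefficient on |11110> equals 0.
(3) The observable XIZXY averages to 0.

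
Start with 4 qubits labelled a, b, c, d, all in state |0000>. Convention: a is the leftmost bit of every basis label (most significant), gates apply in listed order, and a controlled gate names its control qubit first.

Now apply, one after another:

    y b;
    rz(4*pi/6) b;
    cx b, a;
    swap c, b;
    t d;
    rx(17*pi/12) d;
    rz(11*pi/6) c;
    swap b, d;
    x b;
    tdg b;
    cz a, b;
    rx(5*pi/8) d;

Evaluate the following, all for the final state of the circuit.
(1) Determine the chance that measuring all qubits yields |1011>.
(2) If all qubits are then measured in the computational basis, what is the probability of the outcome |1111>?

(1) The probability of measuring |1011> is -sqrt(2)*sin(5*pi/16)**2/8 + sqrt(3)*sqrt(1/2 - sqrt(2)/4)*sqrt(sqrt(2)/4 + 1/2)*sin(5*pi/16)**2/2 + sin(5*pi/16)**2/2.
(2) A full measurement returns |1111> with probability -sqrt(3)*sqrt(1/2 - sqrt(2)/4)*sqrt(sqrt(2)/4 + 1/2)*sin(5*pi/16)**2/2 + sqrt(2)*sin(5*pi/16)**2/8 + sin(5*pi/16)**2/2.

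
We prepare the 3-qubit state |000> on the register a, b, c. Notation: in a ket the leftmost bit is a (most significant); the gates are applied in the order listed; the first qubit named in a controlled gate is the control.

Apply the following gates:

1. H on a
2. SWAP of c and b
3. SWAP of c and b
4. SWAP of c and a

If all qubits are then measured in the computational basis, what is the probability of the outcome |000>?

Outcome |000> occurs with probability 1/2.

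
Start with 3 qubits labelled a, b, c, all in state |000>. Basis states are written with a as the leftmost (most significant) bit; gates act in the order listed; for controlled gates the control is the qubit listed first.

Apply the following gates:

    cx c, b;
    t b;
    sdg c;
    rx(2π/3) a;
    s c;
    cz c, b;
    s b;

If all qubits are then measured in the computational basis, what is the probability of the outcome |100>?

Outcome |100> occurs with probability 3/4.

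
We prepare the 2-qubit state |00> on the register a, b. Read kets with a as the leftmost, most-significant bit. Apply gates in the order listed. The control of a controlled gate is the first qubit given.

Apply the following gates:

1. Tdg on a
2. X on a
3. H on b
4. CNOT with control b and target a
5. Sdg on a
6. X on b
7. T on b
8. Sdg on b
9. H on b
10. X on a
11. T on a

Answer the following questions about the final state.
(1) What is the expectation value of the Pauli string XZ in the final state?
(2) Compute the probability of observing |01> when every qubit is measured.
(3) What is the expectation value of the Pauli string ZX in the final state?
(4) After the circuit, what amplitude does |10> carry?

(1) The expectation value of XZ is -1.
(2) The probability of measuring |01> is 1/4.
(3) The observable ZX averages to -1.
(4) The amplitude on |10> is exp(I*pi/4)/2.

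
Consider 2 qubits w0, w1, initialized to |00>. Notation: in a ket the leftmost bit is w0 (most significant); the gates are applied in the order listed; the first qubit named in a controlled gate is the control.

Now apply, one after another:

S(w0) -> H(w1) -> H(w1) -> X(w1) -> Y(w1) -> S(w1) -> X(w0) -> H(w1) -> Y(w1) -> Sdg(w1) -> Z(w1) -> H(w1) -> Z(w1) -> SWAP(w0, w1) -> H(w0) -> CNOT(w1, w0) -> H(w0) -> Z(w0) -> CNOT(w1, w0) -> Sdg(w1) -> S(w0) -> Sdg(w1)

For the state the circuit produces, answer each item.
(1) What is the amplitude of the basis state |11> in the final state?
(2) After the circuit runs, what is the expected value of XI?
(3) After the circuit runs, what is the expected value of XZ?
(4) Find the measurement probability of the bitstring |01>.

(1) The amplitude on |11> is 1/2 + I/2.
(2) The expectation value of XI is -1.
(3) The expectation value of XZ is 1.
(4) A full measurement returns |01> with probability 1/2.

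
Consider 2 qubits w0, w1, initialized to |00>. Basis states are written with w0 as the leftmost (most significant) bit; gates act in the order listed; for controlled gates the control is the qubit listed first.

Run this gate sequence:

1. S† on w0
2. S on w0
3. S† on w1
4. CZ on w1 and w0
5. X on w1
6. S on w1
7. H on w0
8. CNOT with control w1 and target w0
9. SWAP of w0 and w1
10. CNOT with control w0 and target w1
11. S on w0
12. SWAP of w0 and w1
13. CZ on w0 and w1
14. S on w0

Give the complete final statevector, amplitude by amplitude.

The resulting statevector has amplitude 0 on |00>, -sqrt(2)/2 on |01>, 0 on |10>, sqrt(2)*I/2 on |11>.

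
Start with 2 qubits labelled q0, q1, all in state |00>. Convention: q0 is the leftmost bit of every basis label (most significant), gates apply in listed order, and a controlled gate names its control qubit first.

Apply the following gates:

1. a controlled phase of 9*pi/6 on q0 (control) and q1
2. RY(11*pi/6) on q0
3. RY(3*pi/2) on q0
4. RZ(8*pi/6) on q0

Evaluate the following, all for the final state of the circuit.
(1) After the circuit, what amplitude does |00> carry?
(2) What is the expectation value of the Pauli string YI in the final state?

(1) The final state's coefficient on |00> equals -exp(I*pi/3)/2.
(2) The expectation value of YI is 3/4.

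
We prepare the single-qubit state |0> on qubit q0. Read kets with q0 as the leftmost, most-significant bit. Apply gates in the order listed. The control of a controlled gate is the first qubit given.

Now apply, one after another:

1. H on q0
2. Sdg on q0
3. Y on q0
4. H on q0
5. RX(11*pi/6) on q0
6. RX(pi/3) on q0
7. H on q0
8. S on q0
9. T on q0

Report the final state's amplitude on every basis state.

The final amplitudes are (1 - I)*(sqrt(3) + I)/4 on |0>, -exp(3*I*pi/4)/4 + exp(I*pi/4)/4 + sqrt(3)*exp(3*I*pi/4)/4 + sqrt(3)*exp(I*pi/4)/4 on |1>.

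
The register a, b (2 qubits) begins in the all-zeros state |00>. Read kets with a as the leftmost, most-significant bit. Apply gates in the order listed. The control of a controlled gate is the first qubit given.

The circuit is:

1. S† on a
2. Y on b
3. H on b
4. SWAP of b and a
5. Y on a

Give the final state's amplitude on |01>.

|01> carries amplitude 0 in the final state.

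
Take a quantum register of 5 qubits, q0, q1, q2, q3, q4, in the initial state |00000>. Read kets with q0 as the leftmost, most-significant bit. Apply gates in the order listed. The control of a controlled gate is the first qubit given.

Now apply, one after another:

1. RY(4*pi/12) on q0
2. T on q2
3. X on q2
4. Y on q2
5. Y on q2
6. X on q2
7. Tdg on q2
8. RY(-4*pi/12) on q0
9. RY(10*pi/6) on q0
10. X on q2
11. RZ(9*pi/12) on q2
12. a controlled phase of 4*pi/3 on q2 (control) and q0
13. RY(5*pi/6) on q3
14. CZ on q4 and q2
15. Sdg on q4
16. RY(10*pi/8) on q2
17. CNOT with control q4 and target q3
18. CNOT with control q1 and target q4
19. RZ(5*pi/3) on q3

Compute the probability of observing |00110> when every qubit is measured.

The probability of measuring |00110> is -3*sqrt(2)/32 - 3*sqrt(6)/64 + 3*sqrt(3)/32 + 3/16.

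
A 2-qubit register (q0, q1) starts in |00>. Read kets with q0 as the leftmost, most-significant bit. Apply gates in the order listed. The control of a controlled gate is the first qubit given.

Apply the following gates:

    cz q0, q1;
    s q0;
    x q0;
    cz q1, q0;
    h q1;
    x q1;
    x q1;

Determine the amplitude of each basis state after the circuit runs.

The resulting statevector has amplitude 0 on |00>, 0 on |01>, sqrt(2)/2 on |10>, sqrt(2)/2 on |11>. Key observation: steps 6-7 multiply out to the identity, so the circuit reduces to the remaining gates.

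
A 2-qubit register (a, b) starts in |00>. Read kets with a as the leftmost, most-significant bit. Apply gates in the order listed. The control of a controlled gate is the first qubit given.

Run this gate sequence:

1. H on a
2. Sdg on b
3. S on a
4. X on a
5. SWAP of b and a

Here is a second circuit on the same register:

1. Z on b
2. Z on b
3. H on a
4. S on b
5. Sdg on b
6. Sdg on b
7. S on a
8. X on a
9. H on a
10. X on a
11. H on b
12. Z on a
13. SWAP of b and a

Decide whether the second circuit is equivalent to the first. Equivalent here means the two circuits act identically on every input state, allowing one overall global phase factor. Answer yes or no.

No, they are not equivalent — no single phase factor reconciles the two unitaries.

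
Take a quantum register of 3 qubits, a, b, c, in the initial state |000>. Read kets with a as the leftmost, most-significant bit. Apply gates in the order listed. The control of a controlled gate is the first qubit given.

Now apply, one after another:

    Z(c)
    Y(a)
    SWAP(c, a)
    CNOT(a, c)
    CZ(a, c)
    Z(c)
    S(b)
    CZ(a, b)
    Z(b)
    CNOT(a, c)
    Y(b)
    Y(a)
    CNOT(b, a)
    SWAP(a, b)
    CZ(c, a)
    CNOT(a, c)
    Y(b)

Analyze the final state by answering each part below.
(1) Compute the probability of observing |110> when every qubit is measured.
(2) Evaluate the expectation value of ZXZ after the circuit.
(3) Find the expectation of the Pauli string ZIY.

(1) Outcome |110> occurs with probability 1.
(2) The expectation value of ZXZ is 0.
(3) The observable ZIY averages to 0.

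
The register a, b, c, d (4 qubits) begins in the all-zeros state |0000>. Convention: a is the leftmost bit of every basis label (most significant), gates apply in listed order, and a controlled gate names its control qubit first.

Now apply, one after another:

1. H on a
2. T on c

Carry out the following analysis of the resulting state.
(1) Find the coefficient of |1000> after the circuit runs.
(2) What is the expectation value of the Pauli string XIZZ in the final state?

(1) |1000> carries amplitude sqrt(2)/2 in the final state.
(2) In the final state, XIZZ has expectation 1.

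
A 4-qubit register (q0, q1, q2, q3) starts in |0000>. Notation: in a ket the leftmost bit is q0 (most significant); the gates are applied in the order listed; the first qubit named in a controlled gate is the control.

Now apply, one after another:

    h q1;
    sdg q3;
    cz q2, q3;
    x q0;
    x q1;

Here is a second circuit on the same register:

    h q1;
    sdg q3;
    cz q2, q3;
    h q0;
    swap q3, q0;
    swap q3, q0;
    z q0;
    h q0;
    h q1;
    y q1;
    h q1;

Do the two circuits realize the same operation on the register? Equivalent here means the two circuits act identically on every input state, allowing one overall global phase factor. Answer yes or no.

No — the two circuits implement different unitaries, even allowing a global phase.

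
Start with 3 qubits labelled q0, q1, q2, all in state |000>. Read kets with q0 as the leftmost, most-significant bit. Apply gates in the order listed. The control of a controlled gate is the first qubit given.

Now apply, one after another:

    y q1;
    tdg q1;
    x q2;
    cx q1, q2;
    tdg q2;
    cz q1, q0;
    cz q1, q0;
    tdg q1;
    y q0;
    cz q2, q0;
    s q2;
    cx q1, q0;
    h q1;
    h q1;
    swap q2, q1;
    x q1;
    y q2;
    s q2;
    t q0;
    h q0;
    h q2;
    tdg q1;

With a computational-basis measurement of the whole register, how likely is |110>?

Outcome |110> occurs with probability 1/4.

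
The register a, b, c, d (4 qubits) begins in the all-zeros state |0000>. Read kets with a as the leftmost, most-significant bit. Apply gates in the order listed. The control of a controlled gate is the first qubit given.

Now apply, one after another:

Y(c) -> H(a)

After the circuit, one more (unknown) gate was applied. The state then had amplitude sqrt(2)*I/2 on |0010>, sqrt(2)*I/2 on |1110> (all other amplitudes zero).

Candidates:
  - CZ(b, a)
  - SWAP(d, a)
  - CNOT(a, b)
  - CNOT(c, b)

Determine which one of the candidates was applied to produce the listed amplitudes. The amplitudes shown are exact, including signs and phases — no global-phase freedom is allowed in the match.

The applied gate was CNOT(a, b).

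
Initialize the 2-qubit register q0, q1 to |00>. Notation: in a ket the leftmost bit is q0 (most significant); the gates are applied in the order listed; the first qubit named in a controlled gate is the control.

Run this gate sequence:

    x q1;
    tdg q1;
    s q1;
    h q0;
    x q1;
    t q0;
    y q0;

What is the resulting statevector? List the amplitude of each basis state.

The final amplitudes are sqrt(2)/2 on |00>, 0 on |01>, sqrt(2)*exp(3*I*pi/4)/2 on |10>, 0 on |11>.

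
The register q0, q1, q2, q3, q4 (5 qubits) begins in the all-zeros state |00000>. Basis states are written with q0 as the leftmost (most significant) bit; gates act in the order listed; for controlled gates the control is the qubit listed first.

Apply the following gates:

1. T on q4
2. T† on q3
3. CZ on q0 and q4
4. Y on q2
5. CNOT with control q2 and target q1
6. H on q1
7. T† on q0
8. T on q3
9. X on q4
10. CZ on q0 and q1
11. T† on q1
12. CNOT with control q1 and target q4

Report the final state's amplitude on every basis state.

The resulting statevector has amplitude sqrt(2)*I/2 on |00101>, -sqrt(2)*exp(I*pi/4)/2 on |01100>, and 0 on every other basis state.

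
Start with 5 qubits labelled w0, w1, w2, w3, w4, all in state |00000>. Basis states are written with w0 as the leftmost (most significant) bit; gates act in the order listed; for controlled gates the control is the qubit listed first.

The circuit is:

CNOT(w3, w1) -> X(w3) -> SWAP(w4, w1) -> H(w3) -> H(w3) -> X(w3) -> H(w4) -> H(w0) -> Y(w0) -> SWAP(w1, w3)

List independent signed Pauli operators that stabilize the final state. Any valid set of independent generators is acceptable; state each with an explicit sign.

The final state is stabilized by the group generated by -XIIII, +IIIIX, +IZIII, +IIZII, +IIIZI; other independent generating sets are equally valid.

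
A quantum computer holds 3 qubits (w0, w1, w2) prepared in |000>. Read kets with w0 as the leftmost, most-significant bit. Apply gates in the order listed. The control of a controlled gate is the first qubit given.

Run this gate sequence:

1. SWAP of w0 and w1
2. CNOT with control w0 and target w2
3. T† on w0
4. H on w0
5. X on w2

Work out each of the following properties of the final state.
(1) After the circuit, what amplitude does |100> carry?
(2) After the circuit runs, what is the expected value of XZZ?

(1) The final state's coefficient on |100> equals 0.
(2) The observable XZZ averages to -1.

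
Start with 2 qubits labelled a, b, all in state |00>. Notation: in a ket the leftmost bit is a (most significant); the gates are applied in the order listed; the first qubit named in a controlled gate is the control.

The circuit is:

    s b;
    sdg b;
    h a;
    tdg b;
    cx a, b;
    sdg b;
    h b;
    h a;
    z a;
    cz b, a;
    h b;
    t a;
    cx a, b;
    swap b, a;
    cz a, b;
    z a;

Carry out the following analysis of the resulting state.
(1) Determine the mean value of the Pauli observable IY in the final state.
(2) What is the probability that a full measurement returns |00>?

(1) The observable IY averages to -sqrt(2)/2.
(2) The probability of measuring |00> is 1/4.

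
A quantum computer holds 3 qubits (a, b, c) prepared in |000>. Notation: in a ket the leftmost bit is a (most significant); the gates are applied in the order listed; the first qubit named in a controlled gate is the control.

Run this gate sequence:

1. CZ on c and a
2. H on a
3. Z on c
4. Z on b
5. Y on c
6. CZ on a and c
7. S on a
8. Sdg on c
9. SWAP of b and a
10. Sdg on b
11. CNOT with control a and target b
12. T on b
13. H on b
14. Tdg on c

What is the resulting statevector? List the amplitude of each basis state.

The resulting statevector has amplitude -1/2 - exp(3*I*pi/4)/2 on |001>, 1/2 - exp(3*I*pi/4)/2 on |011>, and 0 on every other basis state.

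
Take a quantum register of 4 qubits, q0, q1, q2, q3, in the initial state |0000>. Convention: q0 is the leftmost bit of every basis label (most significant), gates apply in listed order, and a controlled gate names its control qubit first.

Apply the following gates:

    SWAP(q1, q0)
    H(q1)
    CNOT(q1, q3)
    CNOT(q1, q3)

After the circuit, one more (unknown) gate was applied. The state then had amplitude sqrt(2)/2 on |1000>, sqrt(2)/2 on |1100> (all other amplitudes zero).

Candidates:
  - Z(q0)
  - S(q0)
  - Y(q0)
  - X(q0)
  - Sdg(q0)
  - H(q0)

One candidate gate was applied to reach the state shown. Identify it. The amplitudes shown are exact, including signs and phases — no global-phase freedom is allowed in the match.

It was X(q0) that produced the state shown.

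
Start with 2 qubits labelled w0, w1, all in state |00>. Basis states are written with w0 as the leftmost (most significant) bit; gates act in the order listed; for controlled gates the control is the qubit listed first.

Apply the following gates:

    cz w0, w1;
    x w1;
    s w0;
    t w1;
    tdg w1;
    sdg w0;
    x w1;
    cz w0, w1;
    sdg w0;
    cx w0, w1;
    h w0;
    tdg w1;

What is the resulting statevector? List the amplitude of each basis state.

The final amplitudes are sqrt(2)/2 on |00>, 0 on |01>, sqrt(2)/2 on |10>, 0 on |11>.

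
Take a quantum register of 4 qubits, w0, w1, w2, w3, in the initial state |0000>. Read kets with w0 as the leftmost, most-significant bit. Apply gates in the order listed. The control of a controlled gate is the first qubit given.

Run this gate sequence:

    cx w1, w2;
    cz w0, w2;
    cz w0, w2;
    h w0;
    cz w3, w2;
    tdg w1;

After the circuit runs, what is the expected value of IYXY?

In the final state, IYXY has expectation 0. Key observation: steps 2-3 multiply out to the identity, so the circuit reduces to the remaining gates.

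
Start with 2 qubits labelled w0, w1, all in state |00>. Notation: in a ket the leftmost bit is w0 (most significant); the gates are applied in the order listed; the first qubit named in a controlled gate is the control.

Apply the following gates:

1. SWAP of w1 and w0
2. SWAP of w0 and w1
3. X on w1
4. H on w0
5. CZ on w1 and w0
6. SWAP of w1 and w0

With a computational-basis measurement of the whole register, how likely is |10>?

A full measurement returns |10> with probability 1/2.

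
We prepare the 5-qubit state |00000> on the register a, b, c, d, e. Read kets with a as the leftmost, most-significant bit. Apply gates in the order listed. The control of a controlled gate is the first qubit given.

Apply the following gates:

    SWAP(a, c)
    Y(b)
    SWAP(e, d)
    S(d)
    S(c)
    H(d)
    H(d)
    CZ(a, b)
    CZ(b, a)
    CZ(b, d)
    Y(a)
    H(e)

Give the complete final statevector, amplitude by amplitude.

The final amplitudes are -sqrt(2)/2 on |11000>, -sqrt(2)/2 on |11001>, and 0 on every other basis state. Key observation: steps 6-7 multiply out to the identity, so the circuit reduces to the remaining gates.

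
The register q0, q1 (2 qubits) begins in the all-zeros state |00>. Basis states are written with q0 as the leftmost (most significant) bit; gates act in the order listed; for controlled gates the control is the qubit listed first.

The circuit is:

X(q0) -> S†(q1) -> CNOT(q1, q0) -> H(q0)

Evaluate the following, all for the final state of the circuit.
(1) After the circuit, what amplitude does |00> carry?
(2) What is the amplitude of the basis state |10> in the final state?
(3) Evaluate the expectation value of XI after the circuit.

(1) The amplitude on |00> is sqrt(2)/2.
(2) |10> carries amplitude -sqrt(2)/2 in the final state.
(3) In the final state, XI has expectation -1.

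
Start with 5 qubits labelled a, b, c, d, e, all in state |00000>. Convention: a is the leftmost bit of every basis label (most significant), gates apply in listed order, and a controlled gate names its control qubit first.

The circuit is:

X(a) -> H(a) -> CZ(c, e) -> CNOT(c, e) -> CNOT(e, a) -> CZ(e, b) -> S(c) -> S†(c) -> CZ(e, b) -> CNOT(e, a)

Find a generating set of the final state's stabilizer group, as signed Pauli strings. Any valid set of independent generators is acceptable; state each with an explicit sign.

The stabilizer group can be generated by -XIIII, +IZIII, +IIZII, +IIIZI, +IIIIZ, among other valid generating sets. Key observation: gates 5-10 undo each other exactly, leaving only the rest of the circuit to track.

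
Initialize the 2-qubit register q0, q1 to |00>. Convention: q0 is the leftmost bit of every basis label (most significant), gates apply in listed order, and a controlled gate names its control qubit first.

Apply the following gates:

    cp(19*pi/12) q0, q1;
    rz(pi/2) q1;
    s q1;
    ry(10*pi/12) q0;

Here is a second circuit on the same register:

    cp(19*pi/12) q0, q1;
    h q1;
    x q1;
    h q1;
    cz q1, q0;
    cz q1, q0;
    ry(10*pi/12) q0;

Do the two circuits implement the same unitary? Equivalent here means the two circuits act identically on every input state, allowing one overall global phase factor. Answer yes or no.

Yes, they are equivalent — the unitaries differ by at most a global phase.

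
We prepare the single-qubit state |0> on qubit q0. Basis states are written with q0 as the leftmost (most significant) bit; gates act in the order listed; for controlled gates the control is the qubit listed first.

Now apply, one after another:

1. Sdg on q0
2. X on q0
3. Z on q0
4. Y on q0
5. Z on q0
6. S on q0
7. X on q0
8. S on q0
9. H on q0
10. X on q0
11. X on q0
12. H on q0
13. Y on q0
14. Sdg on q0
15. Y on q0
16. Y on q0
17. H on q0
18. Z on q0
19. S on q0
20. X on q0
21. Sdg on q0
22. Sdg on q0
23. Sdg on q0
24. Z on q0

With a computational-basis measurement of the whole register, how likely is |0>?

Outcome |0> occurs with probability 1/2. Key observation: gates 9-12 undo each other exactly, leaving only the rest of the circuit to track.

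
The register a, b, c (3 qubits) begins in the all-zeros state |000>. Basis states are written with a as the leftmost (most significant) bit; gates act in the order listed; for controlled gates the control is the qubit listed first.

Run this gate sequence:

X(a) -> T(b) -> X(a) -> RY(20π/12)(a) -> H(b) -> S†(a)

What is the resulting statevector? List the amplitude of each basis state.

After the circuit, the state carries amplitude -sqrt(6)/4 on |000>, 0 on |001>, -sqrt(6)/4 on |010>, 0 on |011>, -sqrt(2)*I/4 on |100>, 0 on |101>, -sqrt(2)*I/4 on |110>, 0 on |111>.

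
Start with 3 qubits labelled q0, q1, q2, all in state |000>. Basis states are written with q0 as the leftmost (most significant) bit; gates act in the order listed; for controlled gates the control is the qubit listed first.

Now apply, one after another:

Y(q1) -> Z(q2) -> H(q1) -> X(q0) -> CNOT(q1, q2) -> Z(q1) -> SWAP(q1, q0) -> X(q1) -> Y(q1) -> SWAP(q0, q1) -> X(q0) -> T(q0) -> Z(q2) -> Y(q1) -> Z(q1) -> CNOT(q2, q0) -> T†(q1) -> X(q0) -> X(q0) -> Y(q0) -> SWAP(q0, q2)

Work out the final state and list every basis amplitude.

The final amplitudes are sqrt(2)*exp(3*I*pi/4)/2 on |011>, -sqrt(2)/2 on |100>, and 0 on every other basis state.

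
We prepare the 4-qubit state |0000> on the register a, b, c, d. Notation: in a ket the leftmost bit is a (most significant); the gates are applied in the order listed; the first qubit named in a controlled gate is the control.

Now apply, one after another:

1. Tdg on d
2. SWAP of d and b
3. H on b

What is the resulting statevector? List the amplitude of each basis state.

The final amplitudes are sqrt(2)/2 on |0000>, sqrt(2)/2 on |0100>, and 0 on every other basis state.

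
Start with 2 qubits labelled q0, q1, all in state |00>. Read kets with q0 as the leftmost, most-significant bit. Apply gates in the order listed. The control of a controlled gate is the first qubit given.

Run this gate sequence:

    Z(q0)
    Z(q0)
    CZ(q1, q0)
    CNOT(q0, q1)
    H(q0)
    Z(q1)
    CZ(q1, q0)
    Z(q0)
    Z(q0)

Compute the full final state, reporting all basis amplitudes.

The final amplitudes are sqrt(2)/2 on |00>, 0 on |01>, sqrt(2)/2 on |10>, 0 on |11>.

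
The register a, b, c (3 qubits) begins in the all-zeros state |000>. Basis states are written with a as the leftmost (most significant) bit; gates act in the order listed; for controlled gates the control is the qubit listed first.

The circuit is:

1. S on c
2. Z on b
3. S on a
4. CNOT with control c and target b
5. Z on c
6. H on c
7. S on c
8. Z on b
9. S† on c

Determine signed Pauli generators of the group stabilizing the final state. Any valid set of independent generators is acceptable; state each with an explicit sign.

The stabilizer group can be generated by +IIX, +ZII, +IZI, among other valid generating sets.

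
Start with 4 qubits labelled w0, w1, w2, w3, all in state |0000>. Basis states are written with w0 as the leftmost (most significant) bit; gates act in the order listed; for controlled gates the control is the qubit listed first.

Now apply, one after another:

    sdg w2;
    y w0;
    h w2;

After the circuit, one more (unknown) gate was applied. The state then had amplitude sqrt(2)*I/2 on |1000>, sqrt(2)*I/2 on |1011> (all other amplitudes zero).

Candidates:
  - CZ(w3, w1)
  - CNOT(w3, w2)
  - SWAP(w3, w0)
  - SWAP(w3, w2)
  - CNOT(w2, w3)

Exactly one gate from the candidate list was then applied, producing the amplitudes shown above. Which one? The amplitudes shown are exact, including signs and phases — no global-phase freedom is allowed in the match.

The applied gate was CNOT(w2, w3).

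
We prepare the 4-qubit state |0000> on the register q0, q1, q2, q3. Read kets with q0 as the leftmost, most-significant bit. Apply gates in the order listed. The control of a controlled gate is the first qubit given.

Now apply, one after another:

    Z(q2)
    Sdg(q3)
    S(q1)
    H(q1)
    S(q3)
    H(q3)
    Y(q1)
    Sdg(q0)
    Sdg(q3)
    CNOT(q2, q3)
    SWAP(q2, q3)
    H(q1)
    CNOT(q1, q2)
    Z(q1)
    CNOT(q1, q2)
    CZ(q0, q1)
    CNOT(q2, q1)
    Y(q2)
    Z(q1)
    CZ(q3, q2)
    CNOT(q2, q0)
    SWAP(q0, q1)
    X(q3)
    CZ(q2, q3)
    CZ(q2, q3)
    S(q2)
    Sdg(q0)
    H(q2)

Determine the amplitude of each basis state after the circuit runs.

The final amplitudes are -I/2 on |0001>, -I/2 on |0011>, 1/2 on |1101>, -1/2 on |1111>, and 0 on every other basis state. Key observation: steps 24-25 multiply out to the identity, so the circuit reduces to the remaining gates.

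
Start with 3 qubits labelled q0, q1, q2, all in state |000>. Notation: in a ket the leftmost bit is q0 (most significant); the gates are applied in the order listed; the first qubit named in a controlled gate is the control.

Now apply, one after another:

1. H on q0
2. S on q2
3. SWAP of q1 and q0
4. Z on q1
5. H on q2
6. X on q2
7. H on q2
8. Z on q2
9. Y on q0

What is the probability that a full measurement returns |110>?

Outcome |110> occurs with probability 1/2. Key observation: gates 5-8 undo each other exactly, leaving only the rest of the circuit to track.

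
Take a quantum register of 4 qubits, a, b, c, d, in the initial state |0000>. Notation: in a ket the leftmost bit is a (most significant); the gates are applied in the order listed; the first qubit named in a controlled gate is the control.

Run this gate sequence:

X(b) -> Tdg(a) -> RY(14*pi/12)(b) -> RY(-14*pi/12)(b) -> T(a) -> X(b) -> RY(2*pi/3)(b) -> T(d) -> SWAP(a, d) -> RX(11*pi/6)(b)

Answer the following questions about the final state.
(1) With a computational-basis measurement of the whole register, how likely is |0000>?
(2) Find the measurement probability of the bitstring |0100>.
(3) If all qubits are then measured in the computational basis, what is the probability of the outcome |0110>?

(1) The probability of measuring |0000> is 1/2 - sqrt(3)/8. Key observation: steps 1-6 multiply out to the identity, so the circuit reduces to the remaining gates.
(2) The probability of measuring |0100> is sqrt(3)/8 + 1/2.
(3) The probability of measuring |0110> is 0.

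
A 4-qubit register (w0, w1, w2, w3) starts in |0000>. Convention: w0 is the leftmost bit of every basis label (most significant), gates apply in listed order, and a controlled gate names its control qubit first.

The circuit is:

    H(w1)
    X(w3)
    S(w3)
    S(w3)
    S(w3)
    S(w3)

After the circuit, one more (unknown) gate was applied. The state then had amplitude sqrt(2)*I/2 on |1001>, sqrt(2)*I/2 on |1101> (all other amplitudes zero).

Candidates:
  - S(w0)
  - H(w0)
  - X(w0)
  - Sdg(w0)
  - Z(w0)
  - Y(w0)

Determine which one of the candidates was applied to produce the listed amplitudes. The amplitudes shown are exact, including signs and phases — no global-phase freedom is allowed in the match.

The applied gate was Y(w0). Key observation: steps 3-6 multiply out to the identity, so the circuit reduces to the remaining gates.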